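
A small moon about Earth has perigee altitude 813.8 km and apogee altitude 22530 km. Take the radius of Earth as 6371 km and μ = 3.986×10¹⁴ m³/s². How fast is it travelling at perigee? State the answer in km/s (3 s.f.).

r_p = 6371 + 813.8 = 7184.8 km = 7.1848×10⁶ m.
r_a = 6371 + 22530 = 28901 km = 2.8901×10⁷ m.
Semi-major axis a = (r_p + r_a)/2 = 18043 km = 1.804×10⁷ m.
Vis-viva: v² = μ(2/r − 1/a) = 3.986×10¹⁴ × (2.784×10⁻⁷ − 5.542×10⁻⁸) = 8.886×10⁷ m²/s².
v = 9427 m/s = 9.427 km/s.

v ≈ 9.43 km/s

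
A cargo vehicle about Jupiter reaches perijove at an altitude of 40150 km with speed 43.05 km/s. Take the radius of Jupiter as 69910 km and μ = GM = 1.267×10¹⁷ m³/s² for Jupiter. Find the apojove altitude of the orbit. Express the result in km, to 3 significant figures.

apojove altitude ≈ 3.84×10⁵ km

r_p = 69910 + 40150 = 1.1006×10⁵ km = 1.101×10⁸ m.
Specific energy ε = v²/2 − μ/r = -2.245×10⁸ J/kg, so a = −μ/(2ε) = 2.821×10⁸ m.
The apsides satisfy r_p + r_a = 2a, so the apojove radius is 2a − r_p = 4.542×10⁸ m = 4.5421×10⁵ km.
Apojove altitude = 4.5421×10⁵ − 69910 = 3.8430×10⁵ km.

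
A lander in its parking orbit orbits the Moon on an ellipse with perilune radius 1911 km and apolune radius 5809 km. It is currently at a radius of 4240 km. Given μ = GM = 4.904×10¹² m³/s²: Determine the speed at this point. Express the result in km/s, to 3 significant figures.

Semi-major axis a = (r_p + r_a)/2 = 3860.0 km = 3.860×10⁶ m.
Vis-viva: v² = μ(2/r − 1/a) = 4.904×10¹² × (4.717×10⁻⁷ − 2.591×10⁻⁷) = 1.043×10⁶ m²/s².
v = 1021 m/s = 1.021 km/s.

v ≈ 1.02 km/s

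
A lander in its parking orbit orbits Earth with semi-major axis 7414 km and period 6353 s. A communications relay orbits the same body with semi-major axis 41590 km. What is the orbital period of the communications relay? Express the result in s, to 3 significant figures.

T₂ ≈ 84400 s

Kepler's third law: T² ∝ a³, so T₂ = T₁ (a₂/a₁)^(3/2).
a₂/a₁ = 5.610, (a₂/a₁)^(3/2) = 13.29.
T₂ = 6353 × 13.29 = 84410 s.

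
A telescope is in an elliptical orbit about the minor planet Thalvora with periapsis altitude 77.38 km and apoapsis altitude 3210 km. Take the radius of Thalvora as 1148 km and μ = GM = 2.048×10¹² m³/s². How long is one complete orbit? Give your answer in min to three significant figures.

T ≈ 341 min

r_p = 1148 + 77.38 = 1225.4 km = 1.2254×10⁶ m.
r_a = 1148 + 3210 = 4358.0 km = 4.3580×10⁶ m.
Semi-major axis a = (r_p + r_a)/2 = (1225.4 + 4358.0)/2 = 2791.7 km = 2.792×10⁶ m.
By Kepler's third law T = 2π√(a³/μ) = 2π × 3.259×10³ = 2.048×10⁴ s.
= 341.3 min.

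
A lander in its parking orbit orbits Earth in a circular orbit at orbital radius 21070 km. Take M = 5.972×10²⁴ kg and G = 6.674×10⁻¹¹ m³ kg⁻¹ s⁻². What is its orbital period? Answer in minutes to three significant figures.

μ = GM = 6.674×10⁻¹¹ × 5.972×10²⁴ = 3.986×10¹⁴ m³/s².
r = 21070 km = 2.107×10⁷ m.
Kepler's third law: T = 2π√(r³/μ) = 2π√((2.107×10⁷)³ / 3.986×10¹⁴).
r³/μ = 2.347×10⁷ s², so T = 2π × 4.844×10³ = 3.044×10⁴ s.
Converting: 3.044×10⁴ s ÷ 60.00 = 507.3 minutes.

T ≈ 507 minutes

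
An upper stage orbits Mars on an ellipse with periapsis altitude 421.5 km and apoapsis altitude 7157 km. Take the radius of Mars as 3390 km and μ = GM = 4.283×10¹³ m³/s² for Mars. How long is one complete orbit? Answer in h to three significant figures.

T ≈ 5.13 h

r_p = 3390 + 421.5 = 3811.5 km = 3.8115×10⁶ m.
r_a = 3390 + 7157 = 10547 km = 1.0547×10⁷ m.
Semi-major axis a = (r_p + r_a)/2 = (3811.5 + 10547)/2 = 7179.2 km = 7.179×10⁶ m.
By Kepler's third law T = 2π√(a³/μ) = 2π × 2.939×10³ = 1.847×10⁴ s.
= 5.130 h.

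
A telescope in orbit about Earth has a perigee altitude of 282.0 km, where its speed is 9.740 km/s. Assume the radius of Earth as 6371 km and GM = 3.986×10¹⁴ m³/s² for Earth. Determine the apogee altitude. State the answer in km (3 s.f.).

r_p = 6371 + 282.0 = 6653.0 km = 6.653×10⁶ m.
Specific energy ε = v²/2 − μ/r = -1.248×10⁷ J/kg, so a = −μ/(2ε) = 1.597×10⁷ m.
The apsides satisfy r_p + r_a = 2a, so the apogee radius is 2a − r_p = 2.529×10⁷ m = 25289 km.
Apogee altitude = 25289 − 6371 = 18918 km.

apogee altitude ≈ 18900 km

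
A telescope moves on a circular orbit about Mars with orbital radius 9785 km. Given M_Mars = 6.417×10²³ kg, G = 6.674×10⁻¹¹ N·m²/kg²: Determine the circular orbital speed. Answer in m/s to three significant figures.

μ = GM = 6.674×10⁻¹¹ × 6.417×10²³ = 4.283×10¹³ m³/s².
r = 9785 km = 9.785×10⁶ m.
For a circular orbit v = √(μ/r) = √(4.283×10¹³ / 9.785×10⁶) = √(4.377×10⁶) = 2092 m/s.

v ≈ 2090 m/s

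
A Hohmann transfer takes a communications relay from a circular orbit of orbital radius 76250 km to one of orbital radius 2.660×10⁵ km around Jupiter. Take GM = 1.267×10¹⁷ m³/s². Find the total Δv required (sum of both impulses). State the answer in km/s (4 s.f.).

Δv_total ≈ 17.32 km/s

r₁ = 76250 km = 7.625×10⁷ m.
r₂ = 2.660×10⁵ km = 2.660×10⁸ m.
Transfer ellipse a_t = (r₁ + r₂)/2 = 1.711×10⁸ m.
At r₁: circular v_c1 = √(μ/r₁) = 40760 m/s; transfer-perijove v_p = √[μ(2/r₁ − 1/a_t)] = 50820 m/s.
Δv₁ = v_p − v_c1 = 10060 m/s.
At r₂: circular v_c2 = √(μ/r₂) = 21820 m/s; transfer-apojove v_a = √[μ(2/r₂ − 1/a_t)] = 14570 m/s.
Δv₂ = v_c2 − v_a = 7256 m/s.
Total Δv = Δv₁ + Δv₂ = 17320 m/s = 17.32 km/s.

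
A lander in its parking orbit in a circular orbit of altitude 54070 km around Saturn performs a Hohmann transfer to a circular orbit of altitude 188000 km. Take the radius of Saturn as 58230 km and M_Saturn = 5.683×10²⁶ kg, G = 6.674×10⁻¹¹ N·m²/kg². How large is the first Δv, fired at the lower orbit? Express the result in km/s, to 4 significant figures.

μ = GM = 6.674×10⁻¹¹ × 5.683×10²⁶ = 3.793×10¹⁶ m³/s².
r₁ = 58230 + 54070 = 112300 km = 1.1230×10⁸ m.
r₂ = 58230 + 188000 = 246230 km = 2.4623×10⁸ m.
Transfer ellipse a_t = (r₁ + r₂)/2 = 1.793×10⁸ m.
At r₁: circular v_c1 = √(μ/r₁) = 18380 m/s; transfer-perikrone v_p = √[μ(2/r₁ − 1/a_t)] = 21540 m/s.
Δv₁ = v_p − v_c1 = 3161 m/s.
= 3.161 km/s.

Δv ≈ 3.161 km/s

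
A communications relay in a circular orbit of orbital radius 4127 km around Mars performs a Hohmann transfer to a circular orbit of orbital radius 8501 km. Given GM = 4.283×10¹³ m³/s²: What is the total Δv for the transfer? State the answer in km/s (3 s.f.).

Δv_total ≈ 0.946 km/s

r₁ = 4127 km = 4.127×10⁶ m.
r₂ = 8501 km = 8.501×10⁶ m.
Transfer ellipse a_t = (r₁ + r₂)/2 = 6.314×10⁶ m.
At r₁: circular v_c1 = √(μ/r₁) = 3221 m/s; transfer-periapsis v_p = √[μ(2/r₁ − 1/a_t)] = 3738 m/s.
Δv₁ = v_p − v_c1 = 516.5 m/s.
At r₂: circular v_c2 = √(μ/r₂) = 2245 m/s; transfer-apoapsis v_a = √[μ(2/r₂ − 1/a_t)] = 1815 m/s.
Δv₂ = v_c2 − v_a = 429.9 m/s.
Total Δv = Δv₁ + Δv₂ = 946.4 m/s = 0.9464 km/s.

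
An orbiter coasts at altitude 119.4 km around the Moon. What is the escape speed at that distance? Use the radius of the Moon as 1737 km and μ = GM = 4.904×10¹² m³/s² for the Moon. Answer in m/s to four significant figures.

v_esc ≈ 2299 m/s

r = 1737 + 119.4 = 1856.4 km = 1.8564×10⁶ m.
Escape speed v_esc = √(2μ/r) = √(2 × 4.904×10¹² / 1.856×10⁶) = √(5.283×10⁶) = 2299 m/s.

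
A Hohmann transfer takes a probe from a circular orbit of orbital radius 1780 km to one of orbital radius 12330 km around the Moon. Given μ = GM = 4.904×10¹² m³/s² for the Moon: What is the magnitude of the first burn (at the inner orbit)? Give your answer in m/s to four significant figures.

Δv ≈ 534.5 m/s

r₁ = 1780 km = 1.780×10⁶ m.
r₂ = 12330 km = 1.233×10⁷ m.
Transfer ellipse a_t = (r₁ + r₂)/2 = 7.055×10⁶ m.
At r₁: circular v_c1 = √(μ/r₁) = 1660 m/s; transfer-perilune v_p = √[μ(2/r₁ − 1/a_t)] = 2194 m/s.
Δv₁ = v_p − v_c1 = 534.5 m/s.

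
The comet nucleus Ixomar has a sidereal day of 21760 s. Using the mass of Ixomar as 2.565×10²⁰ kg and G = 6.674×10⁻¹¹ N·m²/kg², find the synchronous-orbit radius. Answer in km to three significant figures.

μ = GM = 6.674×10⁻¹¹ × 2.565×10²⁰ = 1.712×10¹⁰ m³/s².
A synchronous orbit has period T, so by Kepler's third law a = (μT²/4π²)^(1/3).
μT²/4π² = 1.712×10¹⁰ × (2.176×10⁴)² / 39.48 = 2.053×10¹⁷ m³.
a = 5.899×10⁵ m = 589.94 km.

r_sync ≈ 590 km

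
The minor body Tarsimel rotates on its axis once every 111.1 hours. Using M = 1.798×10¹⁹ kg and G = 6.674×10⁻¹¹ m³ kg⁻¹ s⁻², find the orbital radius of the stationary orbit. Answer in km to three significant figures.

μ = GM = 6.674×10⁻¹¹ × 1.798×10¹⁹ = 1.200×10⁹ m³/s².
T = 111.1 hours = 4.000×10⁵ s.
A synchronous orbit has period T, so by Kepler's third law a = (μT²/4π²)^(1/3).
μT²/4π² = 1.200×10⁹ × (4.000×10⁵)² / 39.48 = 4.862×10¹⁸ m³.
a = 1.694×10⁶ m = 1694.1 km.

r_sync ≈ 1690 km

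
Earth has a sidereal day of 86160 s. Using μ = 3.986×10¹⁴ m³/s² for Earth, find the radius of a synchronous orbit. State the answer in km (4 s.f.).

r_sync ≈ 42160 km

A synchronous orbit has period T, so by Kepler's third law a = (μT²/4π²)^(1/3).
μT²/4π² = 3.986×10¹⁴ × (8.616×10⁴)² / 39.48 = 7.495×10²² m³.
a = 4.216×10⁷ m = 42163 km.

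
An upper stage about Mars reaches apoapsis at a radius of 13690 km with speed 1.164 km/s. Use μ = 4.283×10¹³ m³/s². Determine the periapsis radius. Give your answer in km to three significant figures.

r_a = 1.369×10⁷ m.
Specific energy ε = v²/2 − μ/r = -2.451×10⁶ J/kg, so a = −μ/(2ε) = 8.737×10⁶ m.
The apsides satisfy r_p + r_a = 2a, so the periapsis radius is 2a − r_a = 3.784×10⁶ m = 3783.7 km.

periapsis radius ≈ 3780 km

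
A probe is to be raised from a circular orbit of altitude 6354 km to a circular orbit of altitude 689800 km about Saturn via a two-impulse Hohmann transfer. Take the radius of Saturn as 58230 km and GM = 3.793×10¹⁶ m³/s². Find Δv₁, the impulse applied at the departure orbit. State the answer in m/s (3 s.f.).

r₁ = 58230 + 6354 = 64584 km = 6.4584×10⁷ m.
r₂ = 58230 + 689800 = 748030 km = 7.4803×10⁸ m.
Transfer ellipse a_t = (r₁ + r₂)/2 = 4.063×10⁸ m.
At r₁: circular v_c1 = √(μ/r₁) = 24230 m/s; transfer-perikrone v_p = √[μ(2/r₁ − 1/a_t)] = 32880 m/s.
Δv₁ = v_p − v_c1 = 8648 m/s.

Δv ≈ 8650 m/s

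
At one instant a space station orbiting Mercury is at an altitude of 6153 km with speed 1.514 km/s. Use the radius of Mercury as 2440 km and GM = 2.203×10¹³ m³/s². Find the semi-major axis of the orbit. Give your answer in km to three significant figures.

r = 2440 + 6153 = 8593.0 km = 8.593×10⁶ m.
Specific orbital energy ε = v²/2 − μ/r = (1514)²/2 − 2.203×10¹³/8.593×10⁶ = -1.418×10⁶ J/kg.
Since ε = −μ/(2a), a = −μ/(2ε) = 7.770×10⁶ m = 7770.1 km.

a ≈ 7770 km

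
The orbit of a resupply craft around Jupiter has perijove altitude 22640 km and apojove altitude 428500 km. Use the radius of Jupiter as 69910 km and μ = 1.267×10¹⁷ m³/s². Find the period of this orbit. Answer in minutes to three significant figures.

r_p = 69910 + 22640 = 92550 km = 9.2550×10⁷ m.
r_a = 69910 + 428500 = 498410 km = 4.9841×10⁸ m.
Semi-major axis a = (r_p + r_a)/2 = (92550 + 4.9841×10⁵)/2 = 2.9548×10⁵ km = 2.955×10⁸ m.
By Kepler's third law T = 2π√(a³/μ) = 2π × 1.427×10⁴ = 8.966×10⁴ s.
= 1494 minutes.

T ≈ 1490 minutes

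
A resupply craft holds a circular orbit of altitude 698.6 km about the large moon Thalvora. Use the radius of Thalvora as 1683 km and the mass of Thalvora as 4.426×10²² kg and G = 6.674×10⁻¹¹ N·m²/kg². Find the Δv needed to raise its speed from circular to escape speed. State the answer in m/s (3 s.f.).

Δv ≈ 461 m/s

μ = GM = 6.674×10⁻¹¹ × 4.426×10²² = 2.954×10¹² m³/s².
r = 1683 + 698.6 = 2381.6 km = 2.3816×10⁶ m.
Circular speed v_c = √(μ/r) = 1114 m/s.
Escape speed v_esc = √(2μ/r) = √2 × v_c = 1575 m/s.
Δv = v_esc − v_c = 461.3 m/s.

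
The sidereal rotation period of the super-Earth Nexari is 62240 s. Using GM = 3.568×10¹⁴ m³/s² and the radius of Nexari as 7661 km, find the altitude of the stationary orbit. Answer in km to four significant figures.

h_sync ≈ 25050 km

A synchronous orbit has period T, so by Kepler's third law a = (μT²/4π²)^(1/3).
μT²/4π² = 3.568×10¹⁴ × (6.224×10⁴)² / 39.48 = 3.501×10²² m³.
a = 3.271×10⁷ m = 32714 km.
Altitude h = a − R = 32714 − 7661 = 25053 km.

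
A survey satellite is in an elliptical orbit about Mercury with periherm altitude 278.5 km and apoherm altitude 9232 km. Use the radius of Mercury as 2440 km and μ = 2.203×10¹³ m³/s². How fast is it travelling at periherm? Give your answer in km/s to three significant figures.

r_p = 2440 + 278.5 = 2718.5 km = 2.7185×10⁶ m.
r_a = 2440 + 9232 = 11672 km = 1.1672×10⁷ m.
Semi-major axis a = (r_p + r_a)/2 = 7195.2 km = 7.195×10⁶ m.
Vis-viva: v² = μ(2/r − 1/a) = 2.203×10¹³ × (7.357×10⁻⁷ − 1.390×10⁻⁷) = 1.315×10⁷ m²/s².
v = 3626 m/s = 3.626 km/s.

v ≈ 3.63 km/s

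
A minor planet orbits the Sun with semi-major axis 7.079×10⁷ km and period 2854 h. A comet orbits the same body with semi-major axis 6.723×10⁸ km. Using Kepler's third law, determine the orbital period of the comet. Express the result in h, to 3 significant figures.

Kepler's third law: T² ∝ a³, so T₂ = T₁ (a₂/a₁)^(3/2).
a₂/a₁ = 9.497, (a₂/a₁)^(3/2) = 29.27.
T₂ = 2854 × 29.27 = 83530 h.

T₂ ≈ 83500 h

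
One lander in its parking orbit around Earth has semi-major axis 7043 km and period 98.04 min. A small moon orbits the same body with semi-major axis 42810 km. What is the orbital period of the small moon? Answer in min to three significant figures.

Kepler's third law: T² ∝ a³, so T₂ = T₁ (a₂/a₁)^(3/2).
a₂/a₁ = 6.078, (a₂/a₁)^(3/2) = 14.99.
T₂ = 98.04 × 14.99 = 1469 min.

T₂ ≈ 1470 min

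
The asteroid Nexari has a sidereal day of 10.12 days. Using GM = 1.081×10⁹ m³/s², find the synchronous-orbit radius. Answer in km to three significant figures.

r_sync ≈ 2760 km

T = 10.12 days = 8.744×10⁵ s.
A synchronous orbit has period T, so by Kepler's third law a = (μT²/4π²)^(1/3).
μT²/4π² = 1.081×10⁹ × (8.744×10⁵)² / 39.48 = 2.093×10¹⁹ m³.
a = 2.756×10⁶ m = 2756.0 km.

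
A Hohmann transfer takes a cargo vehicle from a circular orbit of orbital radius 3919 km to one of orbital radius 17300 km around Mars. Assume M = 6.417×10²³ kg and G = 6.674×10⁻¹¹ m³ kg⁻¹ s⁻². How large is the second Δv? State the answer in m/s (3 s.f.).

μ = GM = 6.674×10⁻¹¹ × 6.417×10²³ = 4.283×10¹³ m³/s².
r₁ = 3919 km = 3.919×10⁶ m.
r₂ = 17300 km = 1.730×10⁷ m.
Transfer ellipse a_t = (r₁ + r₂)/2 = 1.061×10⁷ m.
At r₁: circular v_c1 = √(μ/r₁) = 3306 m/s; transfer-periapsis v_p = √[μ(2/r₁ − 1/a_t)] = 4221 m/s.
At r₂: circular v_c2 = √(μ/r₂) = 1573 m/s; transfer-apoapsis v_a = √[μ(2/r₂ − 1/a_t)] = 956.3 m/s.
Δv₂ = v_c2 − v_a = 617.1 m/s.

Δv ≈ 617 m/s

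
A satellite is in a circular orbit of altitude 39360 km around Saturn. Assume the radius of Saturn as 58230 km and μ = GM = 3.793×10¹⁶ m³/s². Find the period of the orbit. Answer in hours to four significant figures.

T ≈ 8.640 hours

r = 58230 + 39360 = 97590 km = 9.7590×10⁷ m.
Kepler's third law: T = 2π√(r³/μ) = 2π√((9.759×10⁷)³ / 3.793×10¹⁶).
r³/μ = 2.450×10⁷ s², so T = 2π × 4.950×10³ = 3.110×10⁴ s.
Converting: 3.110×10⁴ s ÷ 3600 = 8.640 hours.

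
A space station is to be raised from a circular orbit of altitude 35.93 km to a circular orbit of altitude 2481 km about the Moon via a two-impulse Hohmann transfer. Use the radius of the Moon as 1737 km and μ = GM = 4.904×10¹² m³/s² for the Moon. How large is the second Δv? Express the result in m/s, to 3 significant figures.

Δv ≈ 249 m/s

r₁ = 1737 + 35.93 = 1772.9 km = 1.7729×10⁶ m.
r₂ = 1737 + 2481 = 4218.0 km = 4.2180×10⁶ m.
Transfer ellipse a_t = (r₁ + r₂)/2 = 2.995×10⁶ m.
At r₁: circular v_c1 = √(μ/r₁) = 1663 m/s; transfer-perilune v_p = √[μ(2/r₁ − 1/a_t)] = 1974 m/s.
At r₂: circular v_c2 = √(μ/r₂) = 1078 m/s; transfer-apolune v_a = √[μ(2/r₂ − 1/a_t)] = 829.5 m/s.
Δv₂ = v_c2 − v_a = 248.7 m/s.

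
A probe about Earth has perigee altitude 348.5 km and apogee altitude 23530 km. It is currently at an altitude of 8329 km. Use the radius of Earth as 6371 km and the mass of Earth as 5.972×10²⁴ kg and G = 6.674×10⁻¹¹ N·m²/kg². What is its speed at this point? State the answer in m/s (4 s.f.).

v ≈ 5697 m/s

μ = GM = 6.674×10⁻¹¹ × 5.972×10²⁴ = 3.986×10¹⁴ m³/s².
r_p = 6371 + 348.5 = 6719.5 km = 6.7195×10⁶ m.
r_a = 6371 + 23530 = 29901 km = 2.9901×10⁷ m.
r = 6371 + 8329 = 14700 km = 1.470×10⁷ m.
Semi-major axis a = (r_p + r_a)/2 = 18310 km = 1.831×10⁷ m.
Vis-viva: v² = μ(2/r − 1/a) = 3.986×10¹⁴ × (1.361×10⁻⁷ − 5.461×10⁻⁸) = 3.246×10⁷ m²/s².
v = 5697 m/s.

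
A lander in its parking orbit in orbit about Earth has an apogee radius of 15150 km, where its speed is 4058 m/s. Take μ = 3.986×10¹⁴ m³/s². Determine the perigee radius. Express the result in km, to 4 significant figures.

perigee radius ≈ 6901 km

r_a = 1.515×10⁷ m.
Specific energy ε = v²/2 − μ/r = -1.808×10⁷ J/kg, so a = −μ/(2ε) = 1.103×10⁷ m.
The apsides satisfy r_p + r_a = 2a, so the perigee radius is 2a − r_a = 6.901×10⁶ m = 6900.7 km.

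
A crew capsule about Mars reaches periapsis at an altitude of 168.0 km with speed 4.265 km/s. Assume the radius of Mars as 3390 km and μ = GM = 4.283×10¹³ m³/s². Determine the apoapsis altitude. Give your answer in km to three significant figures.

r_p = 3390 + 168.0 = 3558.0 km = 3.558×10⁶ m.
Specific energy ε = v²/2 − μ/r = -2.943×10⁶ J/kg, so a = −μ/(2ε) = 7.278×10⁶ m.
The apsides satisfy r_p + r_a = 2a, so the apoapsis radius is 2a − r_p = 1.100×10⁷ m = 10997 km.
Apoapsis altitude = 10997 − 3390 = 7607.4 km.

apoapsis altitude ≈ 7610 km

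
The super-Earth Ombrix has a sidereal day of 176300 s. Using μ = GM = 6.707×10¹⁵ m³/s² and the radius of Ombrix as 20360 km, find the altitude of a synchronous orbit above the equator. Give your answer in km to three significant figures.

A synchronous orbit has period T, so by Kepler's third law a = (μT²/4π²)^(1/3).
μT²/4π² = 6.707×10¹⁵ × (1.763×10⁵)² / 39.48 = 5.280×10²⁴ m³.
a = 1.741×10⁸ m = 1.7414×10⁵ km.
Altitude h = a − R = 1.7414×10⁵ − 20360 = 1.5378×10⁵ km.

h_sync ≈ 1.54×10⁵ km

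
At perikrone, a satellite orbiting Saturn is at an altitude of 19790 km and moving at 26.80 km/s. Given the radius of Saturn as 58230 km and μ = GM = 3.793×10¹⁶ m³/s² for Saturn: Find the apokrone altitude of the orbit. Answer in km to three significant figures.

apokrone altitude ≈ 1.62×10⁵ km

r_p = 58230 + 19790 = 78020 km = 7.802×10⁷ m.
Specific energy ε = v²/2 − μ/r = -1.270×10⁸ J/kg, so a = −μ/(2ε) = 1.493×10⁸ m.
The apsides satisfy r_p + r_a = 2a, so the apokrone radius is 2a − r_p = 2.206×10⁸ m = 2.2055×10⁵ km.
Apokrone altitude = 2.2055×10⁵ − 58230 = 1.6232×10⁵ km.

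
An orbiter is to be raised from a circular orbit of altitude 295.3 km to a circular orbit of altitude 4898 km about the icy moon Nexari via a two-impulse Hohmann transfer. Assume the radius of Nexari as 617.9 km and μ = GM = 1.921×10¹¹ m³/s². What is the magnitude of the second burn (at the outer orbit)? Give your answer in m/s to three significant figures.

Δv ≈ 87.2 m/s

r₁ = 617.9 + 295.3 = 913.20 km = 9.1320×10⁵ m.
r₂ = 617.9 + 4898 = 5515.9 km = 5.5159×10⁶ m.
Transfer ellipse a_t = (r₁ + r₂)/2 = 3.215×10⁶ m.
At r₁: circular v_c1 = √(μ/r₁) = 458.6 m/s; transfer-periapsis v_p = √[μ(2/r₁ − 1/a_t)] = 600.8 m/s.
At r₂: circular v_c2 = √(μ/r₂) = 186.6 m/s; transfer-apoapsis v_a = √[μ(2/r₂ − 1/a_t)] = 99.47 m/s.
Δv₂ = v_c2 − v_a = 87.15 m/s.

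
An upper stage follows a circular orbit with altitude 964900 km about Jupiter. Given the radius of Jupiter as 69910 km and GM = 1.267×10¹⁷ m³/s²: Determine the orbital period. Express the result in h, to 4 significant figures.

T ≈ 163.2 h

r = 69910 + 964900 = 1034800 km = 1.0348×10⁹ m.
Kepler's third law: T = 2π√(r³/μ) = 2π√((1.035×10⁹)³ / 1.267×10¹⁷).
r³/μ = 8.746×10⁹ s², so T = 2π × 9.352×10⁴ = 5.876×10⁵ s.
Converting: 5.876×10⁵ s ÷ 3600 = 163.2 h.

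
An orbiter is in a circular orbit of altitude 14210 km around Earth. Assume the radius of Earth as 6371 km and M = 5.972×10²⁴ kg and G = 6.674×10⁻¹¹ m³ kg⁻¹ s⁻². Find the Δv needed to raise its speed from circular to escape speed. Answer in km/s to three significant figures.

Δv ≈ 1.82 km/s

μ = GM = 6.674×10⁻¹¹ × 5.972×10²⁴ = 3.986×10¹⁴ m³/s².
r = 6371 + 14210 = 20581 km = 2.0581×10⁷ m.
Circular speed v_c = √(μ/r) = 4401 m/s.
Escape speed v_esc = √(2μ/r) = √2 × v_c = 6224 m/s.
Δv = v_esc − v_c = 1823 m/s = 1.823 km/s.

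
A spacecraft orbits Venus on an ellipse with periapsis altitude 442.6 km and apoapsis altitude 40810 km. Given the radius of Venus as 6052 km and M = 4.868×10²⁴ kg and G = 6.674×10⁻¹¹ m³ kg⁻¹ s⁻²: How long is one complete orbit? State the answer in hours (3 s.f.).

T ≈ 13.3 hours

μ = GM = 6.674×10⁻¹¹ × 4.868×10²⁴ = 3.249×10¹⁴ m³/s².
r_p = 6052 + 442.6 = 6494.6 km = 6.4946×10⁶ m.
r_a = 6052 + 40810 = 46862 km = 4.6862×10⁷ m.
Semi-major axis a = (r_p + r_a)/2 = (6494.6 + 46862)/2 = 26678 km = 2.668×10⁷ m.
By Kepler's third law T = 2π√(a³/μ) = 2π × 7.645×10³ = 4.803×10⁴ s.
= 13.34 hours.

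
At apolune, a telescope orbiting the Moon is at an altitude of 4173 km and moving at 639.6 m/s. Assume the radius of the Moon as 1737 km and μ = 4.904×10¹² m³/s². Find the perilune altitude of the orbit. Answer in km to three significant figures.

perilune altitude ≈ 196 km

r_a = 1737 + 4173 = 5910.0 km = 5.910×10⁶ m.
Specific energy ε = v²/2 − μ/r = -6.252×10⁵ J/kg, so a = −μ/(2ε) = 3.922×10⁶ m.
The apsides satisfy r_p + r_a = 2a, so the perilune radius is 2a − r_a = 1.933×10⁶ m = 1933.4 km.
Perilune altitude = 1933.4 − 1737 = 196.44 km.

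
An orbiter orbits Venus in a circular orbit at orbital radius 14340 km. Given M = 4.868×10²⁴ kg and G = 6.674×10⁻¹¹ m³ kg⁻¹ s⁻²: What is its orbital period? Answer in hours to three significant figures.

T ≈ 5.26 hours

μ = GM = 6.674×10⁻¹¹ × 4.868×10²⁴ = 3.249×10¹⁴ m³/s².
r = 14340 km = 1.434×10⁷ m.
Kepler's third law: T = 2π√(r³/μ) = 2π√((1.434×10⁷)³ / 3.249×10¹⁴).
r³/μ = 9.076×10⁶ s², so T = 2π × 3.013×10³ = 1.893×10⁴ s.
Converting: 1.893×10⁴ s ÷ 3600 = 5.258 hours.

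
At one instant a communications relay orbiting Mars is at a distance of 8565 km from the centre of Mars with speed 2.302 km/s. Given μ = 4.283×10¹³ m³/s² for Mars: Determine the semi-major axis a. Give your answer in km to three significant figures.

a ≈ 9110 km

r = 8.565×10⁶ m.
Vis-viva rearranged: 1/a = 2/r − v²/μ = 2.335×10⁻⁷ − 1.237×10⁻⁷ = 1.098×10⁻⁷ m⁻¹.
a = 9.109×10⁶ m = 9109.0 km.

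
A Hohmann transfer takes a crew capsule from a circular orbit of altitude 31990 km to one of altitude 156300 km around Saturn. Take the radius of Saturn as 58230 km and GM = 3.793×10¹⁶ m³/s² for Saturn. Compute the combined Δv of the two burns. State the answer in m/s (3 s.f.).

Δv_total ≈ 6890 m/s

r₁ = 58230 + 31990 = 90220 km = 9.0220×10⁷ m.
r₂ = 58230 + 156300 = 214530 km = 2.1453×10⁸ m.
Transfer ellipse a_t = (r₁ + r₂)/2 = 1.524×10⁸ m.
At r₁: circular v_c1 = √(μ/r₁) = 20500 m/s; transfer-perikrone v_p = √[μ(2/r₁ − 1/a_t)] = 24330 m/s.
Δv₁ = v_p − v_c1 = 3825 m/s.
At r₂: circular v_c2 = √(μ/r₂) = 13300 m/s; transfer-apokrone v_a = √[μ(2/r₂ − 1/a_t)] = 10230 m/s.
Δv₂ = v_c2 − v_a = 3065 m/s.
Total Δv = Δv₁ + Δv₂ = 6890 m/s.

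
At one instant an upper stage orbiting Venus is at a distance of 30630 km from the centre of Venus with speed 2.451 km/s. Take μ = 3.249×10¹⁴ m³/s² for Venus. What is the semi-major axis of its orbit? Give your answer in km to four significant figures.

a ≈ 21370 km

r = 3.063×10⁷ m.
Vis-viva rearranged: 1/a = 2/r − v²/μ = 6.530×10⁻⁸ − 1.849×10⁻⁸ = 4.681×10⁻⁸ m⁻¹.
a = 2.137×10⁷ m = 21365 km.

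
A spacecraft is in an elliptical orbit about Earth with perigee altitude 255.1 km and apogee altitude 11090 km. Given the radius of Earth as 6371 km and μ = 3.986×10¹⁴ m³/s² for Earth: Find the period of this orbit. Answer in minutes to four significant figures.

r_p = 6371 + 255.1 = 6626.1 km = 6.6261×10⁶ m.
r_a = 6371 + 11090 = 17461 km = 1.7461×10⁷ m.
Semi-major axis a = (r_p + r_a)/2 = (6626.1 + 17461)/2 = 12044 km = 1.204×10⁷ m.
By Kepler's third law T = 2π√(a³/μ) = 2π × 2.093×10³ = 1.315×10⁴ s.
= 219.2 minutes.

T ≈ 219.2 minutes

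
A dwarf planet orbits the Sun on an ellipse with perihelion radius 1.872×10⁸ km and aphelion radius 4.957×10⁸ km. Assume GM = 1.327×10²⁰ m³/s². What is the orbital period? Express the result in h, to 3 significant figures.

Semi-major axis a = (r_p + r_a)/2 = (1.8720×10⁸ + 4.9570×10⁸)/2 = 3.4145×10⁸ km = 3.414×10¹¹ m.
By Kepler's third law T = 2π√(a³/μ) = 2π × 1.732×10⁷ = 1.088×10⁸ s.
= 30230 h.

T ≈ 30200 h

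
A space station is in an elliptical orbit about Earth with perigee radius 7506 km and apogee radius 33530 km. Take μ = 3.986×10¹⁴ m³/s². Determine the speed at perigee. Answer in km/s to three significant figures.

v ≈ 9.32 km/s

Semi-major axis a = (r_p + r_a)/2 = 20518 km = 2.052×10⁷ m.
Vis-viva: v² = μ(2/r − 1/a) = 3.986×10¹⁴ × (2.665×10⁻⁷ − 4.874×10⁻⁸) = 8.678×10⁷ m²/s².
v = 9316 m/s = 9.316 km/s.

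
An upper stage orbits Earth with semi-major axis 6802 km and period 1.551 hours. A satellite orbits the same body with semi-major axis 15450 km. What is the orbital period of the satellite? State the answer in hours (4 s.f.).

T₂ ≈ 5.309 hours

Kepler's third law: T² ∝ a³, so T₂ = T₁ (a₂/a₁)^(3/2).
a₂/a₁ = 2.271, (a₂/a₁)^(3/2) = 3.423.
T₂ = 1.551 × 3.423 = 5.309 hours.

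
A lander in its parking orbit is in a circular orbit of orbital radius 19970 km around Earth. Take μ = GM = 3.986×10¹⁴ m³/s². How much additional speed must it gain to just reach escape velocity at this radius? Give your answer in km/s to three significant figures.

Δv ≈ 1.85 km/s

r = 19970 km = 1.997×10⁷ m.
Circular speed v_c = √(μ/r) = 4468 m/s.
Escape speed v_esc = √(2μ/r) = √2 × v_c = 6318 m/s.
Δv = v_esc − v_c = 1851 m/s = 1.851 km/s.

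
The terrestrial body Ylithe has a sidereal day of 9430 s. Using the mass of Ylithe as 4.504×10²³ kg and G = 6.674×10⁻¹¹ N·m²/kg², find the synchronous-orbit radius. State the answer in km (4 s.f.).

r_sync ≈ 4076 km

μ = GM = 6.674×10⁻¹¹ × 4.504×10²³ = 3.006×10¹³ m³/s².
A synchronous orbit has period T, so by Kepler's third law a = (μT²/4π²)^(1/3).
μT²/4π² = 3.006×10¹³ × (9.430×10³)² / 39.48 = 6.771×10¹⁹ m³.
a = 4.076×10⁶ m = 4075.8 km.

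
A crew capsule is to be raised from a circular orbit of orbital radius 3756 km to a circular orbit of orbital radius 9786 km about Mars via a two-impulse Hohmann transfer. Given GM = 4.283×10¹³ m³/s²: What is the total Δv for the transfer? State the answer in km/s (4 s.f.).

Δv_total ≈ 1.217 km/s

r₁ = 3756 km = 3.756×10⁶ m.
r₂ = 9786 km = 9.786×10⁶ m.
Transfer ellipse a_t = (r₁ + r₂)/2 = 6.771×10⁶ m.
At r₁: circular v_c1 = √(μ/r₁) = 3377 m/s; transfer-periapsis v_p = √[μ(2/r₁ − 1/a_t)] = 4060 m/s.
Δv₁ = v_p − v_c1 = 682.8 m/s.
At r₂: circular v_c2 = √(μ/r₂) = 2092 m/s; transfer-apoapsis v_a = √[μ(2/r₂ − 1/a_t)] = 1558 m/s.
Δv₂ = v_c2 − v_a = 533.9 m/s.
Total Δv = Δv₁ + Δv₂ = 1217 m/s = 1.217 km/s.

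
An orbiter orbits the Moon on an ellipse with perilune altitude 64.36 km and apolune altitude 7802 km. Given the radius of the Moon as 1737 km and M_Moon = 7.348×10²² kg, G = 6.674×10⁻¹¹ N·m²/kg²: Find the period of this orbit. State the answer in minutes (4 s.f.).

μ = GM = 6.674×10⁻¹¹ × 7.348×10²² = 4.904×10¹² m³/s².
r_p = 1737 + 64.36 = 1801.4 km = 1.8014×10⁶ m.
r_a = 1737 + 7802 = 9539.0 km = 9.5390×10⁶ m.
Semi-major axis a = (r_p + r_a)/2 = (1801.4 + 9539.0)/2 = 5670.2 km = 5.670×10⁶ m.
By Kepler's third law T = 2π√(a³/μ) = 2π × 6.097×10³ = 3.831×10⁴ s.
= 638.5 minutes.

T ≈ 638.5 minutes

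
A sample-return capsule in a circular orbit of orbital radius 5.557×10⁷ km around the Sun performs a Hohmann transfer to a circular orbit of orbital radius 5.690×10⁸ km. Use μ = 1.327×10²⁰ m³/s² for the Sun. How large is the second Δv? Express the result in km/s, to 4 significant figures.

Δv ≈ 8.829 km/s

r₁ = 5.557×10⁷ km = 5.557×10¹⁰ m.
r₂ = 5.690×10⁸ km = 5.690×10¹¹ m.
Transfer ellipse a_t = (r₁ + r₂)/2 = 3.123×10¹¹ m.
At r₁: circular v_c1 = √(μ/r₁) = 48870 m/s; transfer-perihelion v_p = √[μ(2/r₁ − 1/a_t)] = 65960 m/s.
At r₂: circular v_c2 = √(μ/r₂) = 15270 m/s; transfer-aphelion v_a = √[μ(2/r₂ − 1/a_t)] = 6442 m/s.
Δv₂ = v_c2 − v_a = 8829 m/s.
= 8.829 km/s.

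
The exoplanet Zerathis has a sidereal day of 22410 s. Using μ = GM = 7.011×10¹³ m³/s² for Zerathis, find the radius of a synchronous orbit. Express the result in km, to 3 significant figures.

A synchronous orbit has period T, so by Kepler's third law a = (μT²/4π²)^(1/3).
μT²/4π² = 7.011×10¹³ × (2.241×10⁴)² / 39.48 = 8.919×10²⁰ m³.
a = 9.626×10⁶ m = 9625.8 km.

r_sync ≈ 9630 km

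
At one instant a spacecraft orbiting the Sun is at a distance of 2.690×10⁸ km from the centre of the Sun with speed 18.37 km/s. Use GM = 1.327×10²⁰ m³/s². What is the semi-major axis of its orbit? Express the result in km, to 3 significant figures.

a ≈ 2.04×10⁸ km

r = 2.690×10¹¹ m.
Vis-viva rearranged: 1/a = 2/r − v²/μ = 7.435×10⁻¹² − 2.543×10⁻¹² = 4.892×10⁻¹² m⁻¹.
a = 2.044×10¹¹ m = 2.0442×10⁸ km.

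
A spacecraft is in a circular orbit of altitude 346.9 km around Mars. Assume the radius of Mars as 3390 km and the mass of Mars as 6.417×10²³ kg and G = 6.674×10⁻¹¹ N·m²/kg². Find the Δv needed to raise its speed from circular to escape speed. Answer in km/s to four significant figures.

Δv ≈ 1.402 km/s

μ = GM = 6.674×10⁻¹¹ × 6.417×10²³ = 4.283×10¹³ m³/s².
r = 3390 + 346.9 = 3736.9 km = 3.7369×10⁶ m.
Circular speed v_c = √(μ/r) = 3385 m/s.
Escape speed v_esc = √(2μ/r) = √2 × v_c = 4788 m/s.
Δv = v_esc − v_c = 1402 m/s = 1.402 km/s.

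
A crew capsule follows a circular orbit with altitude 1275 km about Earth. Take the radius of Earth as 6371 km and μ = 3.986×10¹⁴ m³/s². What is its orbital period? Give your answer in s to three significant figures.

r = 6371 + 1275 = 7646.0 km = 7.6460×10⁶ m.
Kepler's third law: T = 2π√(r³/μ) = 2π√((7.646×10⁶)³ / 3.986×10¹⁴).
r³/μ = 1.121×10⁶ s², so T = 2π × 1.059×10³ = 6.654×10³ s.

T ≈ 6650 s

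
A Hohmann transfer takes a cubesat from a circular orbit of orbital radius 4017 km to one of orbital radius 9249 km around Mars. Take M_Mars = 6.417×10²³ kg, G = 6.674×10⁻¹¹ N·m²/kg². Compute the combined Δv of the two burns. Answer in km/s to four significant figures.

μ = GM = 6.674×10⁻¹¹ × 6.417×10²³ = 4.283×10¹³ m³/s².
r₁ = 4017 km = 4.017×10⁶ m.
r₂ = 9249 km = 9.249×10⁶ m.
Transfer ellipse a_t = (r₁ + r₂)/2 = 6.633×10⁶ m.
At r₁: circular v_c1 = √(μ/r₁) = 3265 m/s; transfer-periapsis v_p = √[μ(2/r₁ − 1/a_t)] = 3856 m/s.
Δv₁ = v_p − v_c1 = 590.5 m/s.
At r₂: circular v_c2 = √(μ/r₂) = 2152 m/s; transfer-apoapsis v_a = √[μ(2/r₂ − 1/a_t)] = 1675 m/s.
Δv₂ = v_c2 − v_a = 477.3 m/s.
Total Δv = Δv₁ + Δv₂ = 1068 m/s = 1.068 km/s.

Δv_total ≈ 1.068 km/s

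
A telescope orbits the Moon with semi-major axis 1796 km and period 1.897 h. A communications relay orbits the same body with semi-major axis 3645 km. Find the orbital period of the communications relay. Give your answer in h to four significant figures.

T₂ ≈ 5.485 h

Kepler's third law: T² ∝ a³, so T₂ = T₁ (a₂/a₁)^(3/2).
a₂/a₁ = 2.030, (a₂/a₁)^(3/2) = 2.891.
T₂ = 1.897 × 2.891 = 5.485 h.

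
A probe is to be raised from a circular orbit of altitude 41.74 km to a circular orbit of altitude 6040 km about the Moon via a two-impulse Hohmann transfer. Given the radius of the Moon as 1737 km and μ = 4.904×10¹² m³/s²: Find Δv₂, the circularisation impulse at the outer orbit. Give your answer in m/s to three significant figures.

Δv ≈ 310 m/s

r₁ = 1737 + 41.74 = 1778.7 km = 1.7787×10⁶ m.
r₂ = 1737 + 6040 = 7777.0 km = 7.7770×10⁶ m.
Transfer ellipse a_t = (r₁ + r₂)/2 = 4.778×10⁶ m.
At r₁: circular v_c1 = √(μ/r₁) = 1660 m/s; transfer-perilune v_p = √[μ(2/r₁ − 1/a_t)] = 2118 m/s.
At r₂: circular v_c2 = √(μ/r₂) = 794.1 m/s; transfer-apolune v_a = √[μ(2/r₂ − 1/a_t)] = 484.5 m/s.
Δv₂ = v_c2 − v_a = 309.6 m/s.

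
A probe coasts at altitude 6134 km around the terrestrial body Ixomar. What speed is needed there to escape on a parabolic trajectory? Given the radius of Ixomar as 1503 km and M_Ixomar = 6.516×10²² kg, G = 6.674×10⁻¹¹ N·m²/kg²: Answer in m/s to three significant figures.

v_esc ≈ 1070 m/s

μ = GM = 6.674×10⁻¹¹ × 6.516×10²² = 4.349×10¹² m³/s².
r = 1503 + 6134 = 7637.0 km = 7.6370×10⁶ m.
Escape speed v_esc = √(2μ/r) = √(2 × 4.349×10¹² / 7.637×10⁶) = √(1.139×10⁶) = 1067 m/s.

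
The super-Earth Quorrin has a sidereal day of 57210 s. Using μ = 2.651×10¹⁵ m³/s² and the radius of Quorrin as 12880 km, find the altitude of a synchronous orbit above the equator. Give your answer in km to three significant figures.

h_sync ≈ 47500 km

A synchronous orbit has period T, so by Kepler's third law a = (μT²/4π²)^(1/3).
μT²/4π² = 2.651×10¹⁵ × (5.721×10⁴)² / 39.48 = 2.198×10²³ m³.
a = 6.035×10⁷ m = 60348 km.
Altitude h = a − R = 60348 − 12880 = 47468 km.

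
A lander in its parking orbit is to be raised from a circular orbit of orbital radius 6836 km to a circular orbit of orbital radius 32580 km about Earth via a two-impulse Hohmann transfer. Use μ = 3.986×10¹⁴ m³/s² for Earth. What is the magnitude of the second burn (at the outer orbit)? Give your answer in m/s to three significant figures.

Δv ≈ 1440 m/s

r₁ = 6836 km = 6.836×10⁶ m.
r₂ = 32580 km = 3.258×10⁷ m.
Transfer ellipse a_t = (r₁ + r₂)/2 = 1.971×10⁷ m.
At r₁: circular v_c1 = √(μ/r₁) = 7636 m/s; transfer-perigee v_p = √[μ(2/r₁ − 1/a_t)] = 9818 m/s.
At r₂: circular v_c2 = √(μ/r₂) = 3498 m/s; transfer-apogee v_a = √[μ(2/r₂ − 1/a_t)] = 2060 m/s.
Δv₂ = v_c2 − v_a = 1438 m/s.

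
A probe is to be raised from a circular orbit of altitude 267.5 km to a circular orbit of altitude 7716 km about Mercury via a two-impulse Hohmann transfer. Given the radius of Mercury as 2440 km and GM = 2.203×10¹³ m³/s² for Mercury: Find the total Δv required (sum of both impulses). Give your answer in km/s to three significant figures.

r₁ = 2440 + 267.5 = 2707.5 km = 2.7075×10⁶ m.
r₂ = 2440 + 7716 = 10156 km = 1.0156×10⁷ m.
Transfer ellipse a_t = (r₁ + r₂)/2 = 6.432×10⁶ m.
At r₁: circular v_c1 = √(μ/r₁) = 2852 m/s; transfer-periherm v_p = √[μ(2/r₁ − 1/a_t)] = 3584 m/s.
Δv₁ = v_p − v_c1 = 731.9 m/s.
At r₂: circular v_c2 = √(μ/r₂) = 1473 m/s; transfer-apoherm v_a = √[μ(2/r₂ − 1/a_t)] = 955.6 m/s.
Δv₂ = v_c2 − v_a = 517.2 m/s.
Total Δv = Δv₁ + Δv₂ = 1249 m/s = 1.249 km/s.

Δv_total ≈ 1.25 km/s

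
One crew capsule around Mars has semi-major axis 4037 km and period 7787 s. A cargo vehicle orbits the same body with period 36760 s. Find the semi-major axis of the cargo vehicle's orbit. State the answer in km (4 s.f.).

Kepler's third law: a³ ∝ T², so a₂ = a₁ (T₂/T₁)^(2/3).
T₂/T₁ = 4.721, (T₂/T₁)^(2/3) = 2.814.
a₂ = 4037 × 2.814 = 11360 km.

a₂ ≈ 11360 km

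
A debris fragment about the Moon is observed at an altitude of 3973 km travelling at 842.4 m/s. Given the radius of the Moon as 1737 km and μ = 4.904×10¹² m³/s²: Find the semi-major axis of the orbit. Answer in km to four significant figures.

r = 1737 + 3973 = 5710.0 km = 5.710×10⁶ m.
Specific orbital energy ε = v²/2 − μ/r = (842.4)²/2 − 4.904×10¹²/5.710×10⁶ = -5.040×10⁵ J/kg.
Since ε = −μ/(2a), a = −μ/(2ε) = 4.865×10⁶ m = 4864.8 km.

a ≈ 4865 km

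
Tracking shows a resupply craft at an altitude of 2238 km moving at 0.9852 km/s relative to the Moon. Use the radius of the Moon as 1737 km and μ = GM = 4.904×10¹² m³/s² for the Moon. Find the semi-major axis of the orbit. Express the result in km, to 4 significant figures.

a ≈ 3276 km

r = 1737 + 2238 = 3975.0 km = 3.975×10⁶ m.
Vis-viva rearranged: 1/a = 2/r − v²/μ = 5.031×10⁻⁷ − 1.979×10⁻⁷ = 3.052×10⁻⁷ m⁻¹.
a = 3.276×10⁶ m = 3276.3 km.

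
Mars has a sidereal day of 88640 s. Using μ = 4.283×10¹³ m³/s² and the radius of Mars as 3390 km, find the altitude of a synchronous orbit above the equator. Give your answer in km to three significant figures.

h_sync ≈ 17000 km

A synchronous orbit has period T, so by Kepler's third law a = (μT²/4π²)^(1/3).
μT²/4π² = 4.283×10¹³ × (8.864×10⁴)² / 39.48 = 8.524×10²¹ m³.
a = 2.043×10⁷ m = 20428 km.
Altitude h = a − R = 20428 − 3390 = 17038 km.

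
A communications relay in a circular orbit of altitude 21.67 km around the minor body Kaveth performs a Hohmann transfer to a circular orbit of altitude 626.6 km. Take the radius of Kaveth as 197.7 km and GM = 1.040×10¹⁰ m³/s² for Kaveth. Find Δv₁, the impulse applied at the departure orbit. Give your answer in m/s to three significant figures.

Δv ≈ 55.9 m/s

r₁ = 197.7 + 21.67 = 219.37 km = 2.1937×10⁵ m.
r₂ = 197.7 + 626.6 = 824.30 km = 8.2430×10⁵ m.
Transfer ellipse a_t = (r₁ + r₂)/2 = 5.218×10⁵ m.
At r₁: circular v_c1 = √(μ/r₁) = 217.7 m/s; transfer-periapsis v_p = √[μ(2/r₁ − 1/a_t)] = 273.7 m/s.
Δv₁ = v_p − v_c1 = 55.92 m/s.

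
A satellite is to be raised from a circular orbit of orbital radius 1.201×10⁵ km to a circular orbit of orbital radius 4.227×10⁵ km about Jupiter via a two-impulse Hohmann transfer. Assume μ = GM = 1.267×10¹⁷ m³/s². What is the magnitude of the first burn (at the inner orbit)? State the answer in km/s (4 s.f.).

Δv ≈ 8.055 km/s

r₁ = 1.201×10⁵ km = 1.201×10⁸ m.
r₂ = 4.227×10⁵ km = 4.227×10⁸ m.
Transfer ellipse a_t = (r₁ + r₂)/2 = 2.714×10⁸ m.
At r₁: circular v_c1 = √(μ/r₁) = 32480 m/s; transfer-perijove v_p = √[μ(2/r₁ − 1/a_t)] = 40530 m/s.
Δv₁ = v_p − v_c1 = 8055 m/s.
= 8.055 km/s.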